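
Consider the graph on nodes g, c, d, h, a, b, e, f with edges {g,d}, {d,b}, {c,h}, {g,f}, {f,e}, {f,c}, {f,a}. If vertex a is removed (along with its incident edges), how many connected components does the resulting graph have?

1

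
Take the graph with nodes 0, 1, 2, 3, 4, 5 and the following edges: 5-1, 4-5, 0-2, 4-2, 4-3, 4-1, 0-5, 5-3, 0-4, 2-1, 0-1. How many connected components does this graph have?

1

Starting from 0 we can reach 0, 1, 2, 3, 4, 5. That is one component of size 6.
Total: 1 component.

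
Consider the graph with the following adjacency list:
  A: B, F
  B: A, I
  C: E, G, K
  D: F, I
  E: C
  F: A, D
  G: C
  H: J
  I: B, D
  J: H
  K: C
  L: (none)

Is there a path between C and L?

The component containing C is {C, E, G, K}, and L is not in it.

No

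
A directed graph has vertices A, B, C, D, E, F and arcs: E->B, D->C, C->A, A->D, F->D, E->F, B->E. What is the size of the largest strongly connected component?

{A, C, D} are all mutually reachable — one SCC of size 3.
{B, E} are all mutually reachable — one SCC of size 2.
{F} is an SCC by itself.
The largest has 3 vertices.

3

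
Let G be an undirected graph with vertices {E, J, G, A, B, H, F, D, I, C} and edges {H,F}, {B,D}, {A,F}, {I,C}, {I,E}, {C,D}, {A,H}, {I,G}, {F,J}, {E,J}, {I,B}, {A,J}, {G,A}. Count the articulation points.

1

Removing I increases the component count from 1 to 2, so I is a cut vertex.
By contrast removing H leaves 1 component; it is not a cut vertex. No other vertex is a cut vertex either.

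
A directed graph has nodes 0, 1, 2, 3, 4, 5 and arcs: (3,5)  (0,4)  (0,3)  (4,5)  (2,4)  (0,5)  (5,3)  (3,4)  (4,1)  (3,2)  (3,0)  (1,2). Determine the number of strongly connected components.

1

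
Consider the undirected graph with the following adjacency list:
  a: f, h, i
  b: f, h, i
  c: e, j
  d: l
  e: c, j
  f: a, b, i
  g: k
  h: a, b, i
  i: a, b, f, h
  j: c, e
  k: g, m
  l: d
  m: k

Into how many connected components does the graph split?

Starting from d we can reach d, l. That is one component of size 2.
Starting from c we can reach c, e, j. That is one component of size 3.
Starting from g we can reach g, k, m. That is one component of size 3.
Starting from a we can reach a, b, f, h, i. That is one component of size 5.
Total: 4 components.

4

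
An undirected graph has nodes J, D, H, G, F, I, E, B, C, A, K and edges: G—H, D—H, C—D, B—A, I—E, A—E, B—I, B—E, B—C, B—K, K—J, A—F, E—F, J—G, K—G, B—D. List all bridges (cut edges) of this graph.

The edges on the cycle K-J-G-K are not bridges since each lies on that cycle.
Every edge lies on some cycle, so there are no bridges.

none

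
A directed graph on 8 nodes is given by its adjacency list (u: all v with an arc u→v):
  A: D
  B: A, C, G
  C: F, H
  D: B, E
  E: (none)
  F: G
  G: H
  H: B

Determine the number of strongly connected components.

2

{A, B, C, D, F, G, H} are all mutually reachable — one SCC of size 7.
{E} is an SCC by itself.
That gives 2 strongly connected components.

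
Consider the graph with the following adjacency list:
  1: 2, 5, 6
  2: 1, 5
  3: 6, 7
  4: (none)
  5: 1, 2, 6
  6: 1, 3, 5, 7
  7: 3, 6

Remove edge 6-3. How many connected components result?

2

6 and 3 are still connected via 6-7-3, so the component count stays at 2.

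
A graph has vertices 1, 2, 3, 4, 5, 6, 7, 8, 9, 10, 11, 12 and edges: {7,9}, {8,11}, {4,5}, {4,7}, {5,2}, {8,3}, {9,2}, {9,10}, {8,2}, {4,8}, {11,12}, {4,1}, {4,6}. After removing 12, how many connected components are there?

1

With 12 gone, the remaining components are: {1, 2, 3, 4, 5, 6, 7, 8, 9, 10, 11}.
That is 1 component.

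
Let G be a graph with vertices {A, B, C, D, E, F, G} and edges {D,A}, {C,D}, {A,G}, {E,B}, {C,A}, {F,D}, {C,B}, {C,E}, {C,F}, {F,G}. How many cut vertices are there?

1

Removing C increases the component count from 1 to 2, so C is a cut vertex.
By contrast removing G leaves 1 component; it is not a cut vertex. No other vertex is a cut vertex either.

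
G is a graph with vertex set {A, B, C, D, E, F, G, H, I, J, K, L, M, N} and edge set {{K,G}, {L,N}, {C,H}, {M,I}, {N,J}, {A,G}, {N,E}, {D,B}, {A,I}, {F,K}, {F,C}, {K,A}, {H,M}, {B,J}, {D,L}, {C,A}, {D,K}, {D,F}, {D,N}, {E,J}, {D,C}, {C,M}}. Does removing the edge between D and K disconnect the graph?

After removing D-K, the path D-F-K still connects them, so the edge is not a bridge.

No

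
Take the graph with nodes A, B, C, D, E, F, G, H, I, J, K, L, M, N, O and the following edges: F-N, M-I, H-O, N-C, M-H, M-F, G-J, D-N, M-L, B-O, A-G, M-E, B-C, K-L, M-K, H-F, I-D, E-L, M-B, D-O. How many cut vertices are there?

Removing G increases the component count from 2 to 3, so G is a cut vertex.
Removing M increases the component count from 2 to 3, so M is a cut vertex.
By contrast removing N leaves 2 components; it is not a cut vertex. No other vertex is a cut vertex either.

2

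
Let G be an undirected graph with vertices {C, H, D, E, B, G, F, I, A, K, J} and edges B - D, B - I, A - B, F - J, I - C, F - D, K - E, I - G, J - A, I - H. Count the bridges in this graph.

The edges on the cycle F-J-A-B-D-F are not bridges since each lies on that cycle.
But removing K - E disconnects K from E; removing I - H disconnects I from H; removing B - I disconnects B from I; removing C - I disconnects C from I — these are bridges.
In total 5 edges are bridges.

5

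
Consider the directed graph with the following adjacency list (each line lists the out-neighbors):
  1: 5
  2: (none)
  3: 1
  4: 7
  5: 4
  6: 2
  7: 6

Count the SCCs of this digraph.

7

{6} is an SCC by itself.
{1} is an SCC by itself.
{5} is an SCC by itself.
{4} is an SCC by itself.
{3} is an SCC by itself.
(and 2 more singleton SCCs)
That gives 7 strongly connected components.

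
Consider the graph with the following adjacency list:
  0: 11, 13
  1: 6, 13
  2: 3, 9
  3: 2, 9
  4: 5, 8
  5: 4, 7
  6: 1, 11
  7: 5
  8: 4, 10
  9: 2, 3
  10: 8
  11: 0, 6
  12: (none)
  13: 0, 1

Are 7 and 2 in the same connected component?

No

The component containing 7 is {4, 5, 7, 8, 10}, and 2 is not in it.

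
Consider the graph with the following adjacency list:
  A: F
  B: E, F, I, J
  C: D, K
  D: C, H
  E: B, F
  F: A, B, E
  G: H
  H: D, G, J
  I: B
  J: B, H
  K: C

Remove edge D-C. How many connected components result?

Before removal there is 1 component.
D-C is a bridge — removing it separates D's side from C's side.
After removal: 2 components.

2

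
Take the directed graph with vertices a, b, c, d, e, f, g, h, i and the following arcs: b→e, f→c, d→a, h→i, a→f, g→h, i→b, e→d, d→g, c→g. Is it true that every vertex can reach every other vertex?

From h we can reach every vertex (a, b, c, d, e, f, g, h, i), and every vertex can reach h (a, b, c, d, e, f, g, h, i). So the whole graph is one strongly connected component.

Yes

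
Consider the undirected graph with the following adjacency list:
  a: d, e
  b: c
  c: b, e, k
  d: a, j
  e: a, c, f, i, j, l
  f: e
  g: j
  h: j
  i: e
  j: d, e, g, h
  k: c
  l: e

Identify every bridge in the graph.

b-c, c-e, c-k, e-f, e-i, e-l, g-j, h-j

The edges on the cycle d-j-e-a-d are not bridges since each lies on that cycle.
But removing c-b disconnects c from b; removing e-f disconnects e from f; removing j-h disconnects j from h; removing e-l disconnects e from l — these are bridges.
In total 8 edges are bridges.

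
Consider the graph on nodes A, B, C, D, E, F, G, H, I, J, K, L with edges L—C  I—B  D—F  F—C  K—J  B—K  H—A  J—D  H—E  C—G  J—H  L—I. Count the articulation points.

3

Removing C increases the component count from 1 to 2, so C is a cut vertex.
Removing H increases the component count from 1 to 3, so H is a cut vertex.
Removing J increases the component count from 1 to 2, so J is a cut vertex.
By contrast removing B leaves 1 component; it is not a cut vertex. No other vertex is a cut vertex either.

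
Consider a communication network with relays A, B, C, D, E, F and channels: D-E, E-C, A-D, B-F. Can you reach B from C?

The component containing C is {A, C, D, E}, and B is not in it.

No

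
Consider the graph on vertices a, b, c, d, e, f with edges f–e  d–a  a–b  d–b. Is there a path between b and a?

Yes

From b we can reach a, b, d, which includes a.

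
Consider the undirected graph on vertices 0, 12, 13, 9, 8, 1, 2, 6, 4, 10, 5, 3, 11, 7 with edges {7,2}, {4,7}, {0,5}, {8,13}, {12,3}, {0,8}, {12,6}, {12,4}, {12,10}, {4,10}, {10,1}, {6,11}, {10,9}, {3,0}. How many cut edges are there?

The edges on the cycle 12-4-10-12 are not bridges since each lies on that cycle.
But removing 6-11 disconnects 6 from 11; removing 10-1 disconnects 10 from 1; removing 12-6 disconnects 12 from 6; removing 7-2 disconnects 7 from 2 — these are bridges.
In total 11 edges are bridges.

11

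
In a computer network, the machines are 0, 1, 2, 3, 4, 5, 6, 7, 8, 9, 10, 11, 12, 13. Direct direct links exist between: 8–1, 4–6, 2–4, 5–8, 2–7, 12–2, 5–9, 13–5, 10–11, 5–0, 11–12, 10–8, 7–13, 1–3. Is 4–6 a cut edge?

Removing 4–6 leaves no path between 4 and 6: the component count goes from 1 to 2. So it is a bridge.

Yes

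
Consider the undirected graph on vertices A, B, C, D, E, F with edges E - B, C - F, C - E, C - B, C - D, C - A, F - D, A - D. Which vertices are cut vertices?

C

Removing C increases the component count from 1 to 2, so C is a cut vertex.
By contrast removing B leaves 1 component; it is not a cut vertex. No other vertex is a cut vertex either.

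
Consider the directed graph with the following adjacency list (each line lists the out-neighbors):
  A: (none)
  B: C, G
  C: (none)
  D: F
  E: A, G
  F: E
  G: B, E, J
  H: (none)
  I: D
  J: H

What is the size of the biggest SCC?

{B, E, G} are all mutually reachable — one SCC of size 3.
{D} is an SCC by itself.
{H} is an SCC by itself.
{C} is an SCC by itself.
{J} is an SCC by itself.
(and 3 more singleton SCCs)
The largest has 3 vertices.

3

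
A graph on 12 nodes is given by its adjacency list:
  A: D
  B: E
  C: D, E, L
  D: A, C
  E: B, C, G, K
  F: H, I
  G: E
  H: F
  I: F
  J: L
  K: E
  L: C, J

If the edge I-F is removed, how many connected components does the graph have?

Before removal there are 2 components.
I-F is a bridge — removing it separates I's side from F's side.
After removal: 3 components.

3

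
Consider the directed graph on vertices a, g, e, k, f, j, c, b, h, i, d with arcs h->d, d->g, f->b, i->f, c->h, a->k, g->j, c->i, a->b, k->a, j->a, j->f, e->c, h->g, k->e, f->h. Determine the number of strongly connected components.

2

{a, c, d, e, f, g, h, i, j, k} are all mutually reachable — one SCC of size 10.
{b} is an SCC by itself.
That gives 2 strongly connected components.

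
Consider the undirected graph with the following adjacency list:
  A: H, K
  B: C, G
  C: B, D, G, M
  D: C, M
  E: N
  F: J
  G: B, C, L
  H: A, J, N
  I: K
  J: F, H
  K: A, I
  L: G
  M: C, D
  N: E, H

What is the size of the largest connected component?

8

Starting from B we can reach B, C, D, G, L, M. That is one component of size 6.
Starting from A we can reach A, E, F, H, I, J, K, N. That is one component of size 8.
The largest has 8 vertices.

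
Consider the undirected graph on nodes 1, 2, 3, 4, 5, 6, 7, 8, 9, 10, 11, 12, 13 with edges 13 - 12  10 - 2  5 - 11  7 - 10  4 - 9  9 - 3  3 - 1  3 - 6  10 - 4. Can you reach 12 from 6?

No

The component containing 6 is {1, 2, 3, 4, 6, 7, 9, 10}, and 12 is not in it.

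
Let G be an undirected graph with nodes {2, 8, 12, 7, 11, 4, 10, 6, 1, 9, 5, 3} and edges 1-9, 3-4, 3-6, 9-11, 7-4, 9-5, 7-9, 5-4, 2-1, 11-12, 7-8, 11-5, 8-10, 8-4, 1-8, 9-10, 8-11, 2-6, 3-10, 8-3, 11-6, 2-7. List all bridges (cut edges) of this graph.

11-12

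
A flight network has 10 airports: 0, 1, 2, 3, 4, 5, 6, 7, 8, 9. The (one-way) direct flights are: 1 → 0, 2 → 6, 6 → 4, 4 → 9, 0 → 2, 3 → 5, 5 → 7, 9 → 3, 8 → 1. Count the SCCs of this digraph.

{7} is an SCC by itself.
{6} is an SCC by itself.
{1} is an SCC by itself.
{4} is an SCC by itself.
{0} is an SCC by itself.
(and 5 more singleton SCCs)
That gives 10 strongly connected components.

10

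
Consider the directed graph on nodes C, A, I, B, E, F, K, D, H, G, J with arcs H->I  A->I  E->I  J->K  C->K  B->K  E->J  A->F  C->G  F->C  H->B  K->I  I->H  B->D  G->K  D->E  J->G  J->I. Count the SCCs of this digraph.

4

{B, D, E, G, H, I, J, K} are all mutually reachable — one SCC of size 8.
{C} is an SCC by itself.
{A} is an SCC by itself.
{F} is an SCC by itself.
That gives 4 strongly connected components.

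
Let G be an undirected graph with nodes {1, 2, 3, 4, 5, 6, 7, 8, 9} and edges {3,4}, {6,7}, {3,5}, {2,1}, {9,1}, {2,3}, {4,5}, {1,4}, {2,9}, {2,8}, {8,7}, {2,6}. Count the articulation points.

Removing 2 increases the component count from 1 to 2, so 2 is a cut vertex.
By contrast removing 7 leaves 1 component; it is not a cut vertex. No other vertex is a cut vertex either.

1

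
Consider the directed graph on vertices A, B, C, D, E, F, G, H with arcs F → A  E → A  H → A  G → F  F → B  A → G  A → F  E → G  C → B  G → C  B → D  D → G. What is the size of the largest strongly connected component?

{A, B, C, D, F, G} are all mutually reachable — one SCC of size 6.
{E} is an SCC by itself.
{H} is an SCC by itself.
The largest has 6 vertices.

6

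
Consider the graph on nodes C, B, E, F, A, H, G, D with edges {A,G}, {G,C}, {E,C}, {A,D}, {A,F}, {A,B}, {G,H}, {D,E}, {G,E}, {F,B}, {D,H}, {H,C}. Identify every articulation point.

Removing A increases the component count from 1 to 2, so A is a cut vertex.
By contrast removing C leaves 1 component; it is not a cut vertex. No other vertex is a cut vertex either.

A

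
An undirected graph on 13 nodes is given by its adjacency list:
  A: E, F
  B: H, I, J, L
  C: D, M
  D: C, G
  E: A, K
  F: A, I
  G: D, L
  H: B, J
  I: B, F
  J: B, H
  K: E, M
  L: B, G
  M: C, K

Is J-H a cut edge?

After removing J-H, the path J-B-H still connects them, so the edge is not a bridge.

No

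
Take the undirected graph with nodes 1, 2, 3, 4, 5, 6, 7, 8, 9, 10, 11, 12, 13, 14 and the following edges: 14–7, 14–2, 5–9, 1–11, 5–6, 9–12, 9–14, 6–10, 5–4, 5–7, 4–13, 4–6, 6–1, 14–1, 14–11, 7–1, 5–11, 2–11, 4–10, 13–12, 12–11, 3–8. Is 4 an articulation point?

No

Deleting 4 leaves 2 components (was 2), so 4 is not a cut vertex.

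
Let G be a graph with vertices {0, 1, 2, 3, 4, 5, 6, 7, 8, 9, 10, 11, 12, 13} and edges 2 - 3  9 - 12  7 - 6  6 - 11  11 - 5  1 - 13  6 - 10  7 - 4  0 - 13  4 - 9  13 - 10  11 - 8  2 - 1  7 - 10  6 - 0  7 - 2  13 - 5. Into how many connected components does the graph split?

Starting from 0 we can reach 0, 1, 2, 3, 4, 5, 6, 7, 8, 9, 10, 11, 12, 13. That is one component of size 14.
Total: 1 component.

1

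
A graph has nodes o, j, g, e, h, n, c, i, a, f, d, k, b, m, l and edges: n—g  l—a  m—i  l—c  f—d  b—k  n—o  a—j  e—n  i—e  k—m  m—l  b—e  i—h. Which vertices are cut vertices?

a, e, i, l, m, n

Removing a increases the component count from 2 to 3, so a is a cut vertex.
Removing e increases the component count from 2 to 3, so e is a cut vertex.
Removing i increases the component count from 2 to 3, so i is a cut vertex.
Likewise l, m, n are cut vertices.
By contrast removing b leaves 2 components; it is not a cut vertex. No other vertex is a cut vertex either.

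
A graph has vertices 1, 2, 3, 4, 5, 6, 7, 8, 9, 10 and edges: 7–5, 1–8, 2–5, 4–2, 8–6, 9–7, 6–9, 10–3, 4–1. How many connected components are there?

2

Starting from 3 we can reach 3, 10. That is one component of size 2.
Starting from 1 we can reach 1, 2, 4, 5, 6, 7, 8, 9. That is one component of size 8.
Total: 2 components.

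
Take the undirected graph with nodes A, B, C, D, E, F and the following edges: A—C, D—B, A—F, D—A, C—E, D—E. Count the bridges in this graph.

2

The edges on the cycle D-A-C-E-D are not bridges since each lies on that cycle.
But removing A—F disconnects A from F; removing D—B disconnects D from B — these are bridges.
That makes 2 bridges.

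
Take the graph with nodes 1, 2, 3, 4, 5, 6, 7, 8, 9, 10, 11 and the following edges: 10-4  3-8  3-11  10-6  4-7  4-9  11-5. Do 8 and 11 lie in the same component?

Yes

From 8 we can reach 3, 5, 8, 11, which includes 11.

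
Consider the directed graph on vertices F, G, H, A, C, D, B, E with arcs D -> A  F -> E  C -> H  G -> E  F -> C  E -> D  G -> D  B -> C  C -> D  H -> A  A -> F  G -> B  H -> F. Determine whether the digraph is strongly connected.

No

There is no directed path from C to G, so the graph is not strongly connected.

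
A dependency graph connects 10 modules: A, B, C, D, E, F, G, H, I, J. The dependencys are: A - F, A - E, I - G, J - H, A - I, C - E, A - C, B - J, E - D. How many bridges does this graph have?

6

The edges on the cycle A-C-E-A are not bridges since each lies on that cycle.
But removing I - G disconnects I from G; removing E - D disconnects E from D; removing J - H disconnects J from H; removing A - I disconnects A from I — these are bridges.
In total 6 edges are bridges.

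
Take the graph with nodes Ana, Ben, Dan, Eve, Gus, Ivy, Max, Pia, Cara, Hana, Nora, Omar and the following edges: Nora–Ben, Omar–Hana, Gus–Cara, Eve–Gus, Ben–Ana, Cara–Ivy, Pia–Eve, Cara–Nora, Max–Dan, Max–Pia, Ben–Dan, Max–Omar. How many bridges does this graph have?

The edges on the cycle Max-Pia-Eve-Gus-Cara-Nora-Ben-Dan-Max are not bridges since each lies on that cycle.
But removing Ivy–Cara disconnects Ivy from Cara; removing Ana–Ben disconnects Ana from Ben; removing Omar–Hana disconnects Omar from Hana; removing Max–Omar disconnects Max from Omar — these are bridges.
That makes 4 bridges.

4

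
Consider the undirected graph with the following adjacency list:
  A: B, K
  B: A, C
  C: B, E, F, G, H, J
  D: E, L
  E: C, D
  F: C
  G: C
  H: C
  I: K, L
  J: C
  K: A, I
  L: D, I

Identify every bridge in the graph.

C-F, C-G, C-H, C-J

The edges on the cycle A-B-C-E-D-L-I-K-A are not bridges since each lies on that cycle.
But removing C-H disconnects C from H; removing G-C disconnects G from C; removing F-C disconnects F from C; removing C-J disconnects C from J — these are bridges.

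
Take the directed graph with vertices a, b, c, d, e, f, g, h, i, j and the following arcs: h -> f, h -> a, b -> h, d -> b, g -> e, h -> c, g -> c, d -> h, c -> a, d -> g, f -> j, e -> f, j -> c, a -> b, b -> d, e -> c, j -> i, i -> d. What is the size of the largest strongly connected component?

10

{a, b, c, d, e, f, g, h, i, j} are all mutually reachable — one SCC of size 10.
The largest has 10 vertices.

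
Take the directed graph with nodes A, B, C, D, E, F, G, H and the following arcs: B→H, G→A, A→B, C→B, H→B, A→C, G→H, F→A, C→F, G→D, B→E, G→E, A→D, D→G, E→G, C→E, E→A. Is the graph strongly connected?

Yes

From C we can reach every vertex (A, B, C, D, E, F, G, H), and every vertex can reach C (A, B, C, D, E, F, G, H). So the whole graph is one strongly connected component.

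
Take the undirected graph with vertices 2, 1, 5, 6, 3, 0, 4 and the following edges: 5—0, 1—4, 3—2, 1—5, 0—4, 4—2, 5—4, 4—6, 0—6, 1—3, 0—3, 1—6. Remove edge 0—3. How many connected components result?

1

0 and 3 are still connected via 0-5-1-3, so the component count stays at 1.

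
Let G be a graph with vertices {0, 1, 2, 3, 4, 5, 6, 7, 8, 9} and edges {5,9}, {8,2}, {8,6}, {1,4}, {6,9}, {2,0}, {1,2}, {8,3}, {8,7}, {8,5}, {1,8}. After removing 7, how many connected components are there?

1

With 7 gone, the remaining components are: {0, 1, 2, 3, 4, 5, 6, 8, 9}.
That is 1 component.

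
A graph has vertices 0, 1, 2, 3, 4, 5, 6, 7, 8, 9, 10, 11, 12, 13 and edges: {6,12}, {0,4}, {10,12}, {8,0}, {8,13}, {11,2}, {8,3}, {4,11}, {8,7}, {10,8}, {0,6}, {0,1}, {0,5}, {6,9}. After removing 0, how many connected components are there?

With 0 gone, the remaining components are: {1}; {5}; {2, 4, 11}; {3, 6, 7, 8, 9, 10, 12, 13}.
That is 4 components.

4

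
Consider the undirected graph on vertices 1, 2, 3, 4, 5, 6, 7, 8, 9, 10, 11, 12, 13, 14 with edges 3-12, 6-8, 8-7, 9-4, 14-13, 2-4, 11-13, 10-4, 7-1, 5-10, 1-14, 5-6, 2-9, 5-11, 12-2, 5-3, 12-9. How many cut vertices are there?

Removing 5 increases the component count from 1 to 2, so 5 is a cut vertex.
By contrast removing 13 leaves 1 component; it is not a cut vertex. No other vertex is a cut vertex either.

1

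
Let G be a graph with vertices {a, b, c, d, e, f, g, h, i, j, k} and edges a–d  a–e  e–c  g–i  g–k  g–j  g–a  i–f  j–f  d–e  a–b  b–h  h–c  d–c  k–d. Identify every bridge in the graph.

none

The edges on the cycle g-j-f-i-g are not bridges since each lies on that cycle.
Every edge lies on some cycle, so there are no bridges.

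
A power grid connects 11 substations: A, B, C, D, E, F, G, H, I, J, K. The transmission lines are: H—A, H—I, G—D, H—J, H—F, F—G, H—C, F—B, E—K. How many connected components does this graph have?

Starting from E we can reach E, K. That is one component of size 2.
Starting from A we can reach A, B, C, D, F, G, H, I, J. That is one component of size 9.
Total: 2 components.

2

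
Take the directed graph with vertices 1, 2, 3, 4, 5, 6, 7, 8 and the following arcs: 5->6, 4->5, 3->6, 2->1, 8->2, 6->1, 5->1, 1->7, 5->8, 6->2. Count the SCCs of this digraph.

8

{4} is an SCC by itself.
{1} is an SCC by itself.
{5} is an SCC by itself.
{3} is an SCC by itself.
{6} is an SCC by itself.
(and 3 more singleton SCCs)
That gives 8 strongly connected components.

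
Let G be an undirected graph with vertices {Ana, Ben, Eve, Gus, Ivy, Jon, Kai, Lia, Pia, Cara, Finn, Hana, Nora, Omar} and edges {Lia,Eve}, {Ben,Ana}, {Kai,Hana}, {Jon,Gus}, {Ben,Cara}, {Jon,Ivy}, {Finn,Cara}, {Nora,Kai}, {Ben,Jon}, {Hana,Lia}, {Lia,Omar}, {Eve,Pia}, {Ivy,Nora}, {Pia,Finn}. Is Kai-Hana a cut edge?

After removing Kai-Hana, the path Kai-Nora-Ivy-Jon-Ben-Cara-Finn-Pia-Eve-Lia-Hana still connects them, so the edge is not a bridge.

No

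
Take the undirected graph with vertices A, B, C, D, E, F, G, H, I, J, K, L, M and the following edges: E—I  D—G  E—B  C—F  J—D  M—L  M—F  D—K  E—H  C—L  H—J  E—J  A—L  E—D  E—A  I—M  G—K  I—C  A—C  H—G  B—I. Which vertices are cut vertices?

E

Removing E increases the component count from 1 to 2, so E is a cut vertex.
By contrast removing I leaves 1 component; it is not a cut vertex. No other vertex is a cut vertex either.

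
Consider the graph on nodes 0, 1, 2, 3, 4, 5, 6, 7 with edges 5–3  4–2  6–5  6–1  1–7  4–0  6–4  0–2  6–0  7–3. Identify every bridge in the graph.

none

The edges on the cycle 6-1-7-3-5-6 are not bridges since each lies on that cycle.
Every edge lies on some cycle, so there are no bridges.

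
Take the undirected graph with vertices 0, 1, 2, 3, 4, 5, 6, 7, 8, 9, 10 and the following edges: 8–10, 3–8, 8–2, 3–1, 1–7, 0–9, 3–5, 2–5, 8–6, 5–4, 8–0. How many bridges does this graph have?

The edges on the cycle 3-8-2-5-3 are not bridges since each lies on that cycle.
But removing 8–6 disconnects 8 from 6; removing 8–10 disconnects 8 from 10; removing 1–7 disconnects 1 from 7; removing 9–0 disconnects 9 from 0 — these are bridges.
In total 7 edges are bridges.

7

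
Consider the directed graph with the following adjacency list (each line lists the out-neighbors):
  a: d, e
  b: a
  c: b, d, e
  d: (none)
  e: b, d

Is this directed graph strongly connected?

No

There is no directed path from b to c, so the graph is not strongly connected.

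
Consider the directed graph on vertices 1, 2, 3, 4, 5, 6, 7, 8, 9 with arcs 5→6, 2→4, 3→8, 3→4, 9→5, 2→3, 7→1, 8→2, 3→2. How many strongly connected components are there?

7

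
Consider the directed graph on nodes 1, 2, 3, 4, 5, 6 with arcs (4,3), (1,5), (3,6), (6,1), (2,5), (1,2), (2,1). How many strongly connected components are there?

5

{1, 2} are all mutually reachable — one SCC of size 2.
{3} is an SCC by itself.
{5} is an SCC by itself.
{4} is an SCC by itself.
{6} is an SCC by itself.
That gives 5 strongly connected components.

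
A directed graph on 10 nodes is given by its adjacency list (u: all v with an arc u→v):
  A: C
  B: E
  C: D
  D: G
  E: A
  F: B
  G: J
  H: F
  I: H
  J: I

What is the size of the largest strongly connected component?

{A, B, C, D, E, F, G, H, I, J} are all mutually reachable — one SCC of size 10.
The largest has 10 vertices.

10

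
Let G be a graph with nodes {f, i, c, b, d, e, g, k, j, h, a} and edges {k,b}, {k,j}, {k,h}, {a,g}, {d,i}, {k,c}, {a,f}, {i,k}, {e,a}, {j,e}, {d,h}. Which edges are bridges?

a-e, a-f, a-g, b-k, c-k, e-j, j-k

The edges on the cycle d-i-k-h-d are not bridges since each lies on that cycle.
But removing j - e disconnects j from e; removing k - b disconnects k from b; removing e - a disconnects e from a; removing k - c disconnects k from c — these are bridges.
In total 7 edges are bridges.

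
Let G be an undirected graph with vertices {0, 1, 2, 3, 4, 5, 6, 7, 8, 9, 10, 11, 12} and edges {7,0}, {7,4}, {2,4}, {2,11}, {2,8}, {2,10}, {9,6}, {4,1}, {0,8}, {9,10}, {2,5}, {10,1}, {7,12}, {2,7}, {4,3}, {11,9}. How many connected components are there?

Starting from 0 we can reach 0, 1, 2, 3, 4, 5, 6, 7, 8, 9, 10, 11, 12. That is one component of size 13.
Total: 1 component.

1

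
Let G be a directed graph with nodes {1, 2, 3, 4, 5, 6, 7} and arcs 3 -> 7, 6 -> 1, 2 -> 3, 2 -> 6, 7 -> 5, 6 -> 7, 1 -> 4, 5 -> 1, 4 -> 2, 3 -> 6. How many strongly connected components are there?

1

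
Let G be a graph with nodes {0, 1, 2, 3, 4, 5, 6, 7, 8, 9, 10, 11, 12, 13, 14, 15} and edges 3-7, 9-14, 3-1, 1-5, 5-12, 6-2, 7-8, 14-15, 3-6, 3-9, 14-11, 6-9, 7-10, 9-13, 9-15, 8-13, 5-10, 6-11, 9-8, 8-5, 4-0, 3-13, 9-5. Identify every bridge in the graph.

The edges on the cycle 9-14-15-9 are not bridges since each lies on that cycle.
But removing 4-0 disconnects 4 from 0; removing 6-2 disconnects 6 from 2; removing 5-12 disconnects 5 from 12 — these are bridges.

0-4, 12-5, 2-6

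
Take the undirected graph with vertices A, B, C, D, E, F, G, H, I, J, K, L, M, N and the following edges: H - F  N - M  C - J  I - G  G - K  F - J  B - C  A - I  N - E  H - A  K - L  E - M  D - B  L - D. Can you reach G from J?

Yes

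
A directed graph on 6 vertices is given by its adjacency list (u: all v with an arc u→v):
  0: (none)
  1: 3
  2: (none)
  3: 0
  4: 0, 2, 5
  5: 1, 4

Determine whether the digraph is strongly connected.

No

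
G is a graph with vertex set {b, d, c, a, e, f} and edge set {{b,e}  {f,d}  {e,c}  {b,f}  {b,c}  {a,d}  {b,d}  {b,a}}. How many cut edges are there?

0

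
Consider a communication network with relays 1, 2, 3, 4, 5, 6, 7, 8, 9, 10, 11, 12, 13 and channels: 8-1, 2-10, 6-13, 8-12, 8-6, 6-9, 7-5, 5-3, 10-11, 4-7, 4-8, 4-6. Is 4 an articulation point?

Deleting 4 raises the number of components from 2 to 3, so 4 is a cut vertex.

Yes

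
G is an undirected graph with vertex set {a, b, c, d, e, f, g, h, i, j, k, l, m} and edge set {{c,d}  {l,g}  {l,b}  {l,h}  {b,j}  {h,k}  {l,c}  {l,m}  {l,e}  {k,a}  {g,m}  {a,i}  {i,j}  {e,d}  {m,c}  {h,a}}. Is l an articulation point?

Yes

Deleting l raises the number of components from 2 to 3, so l is a cut vertex.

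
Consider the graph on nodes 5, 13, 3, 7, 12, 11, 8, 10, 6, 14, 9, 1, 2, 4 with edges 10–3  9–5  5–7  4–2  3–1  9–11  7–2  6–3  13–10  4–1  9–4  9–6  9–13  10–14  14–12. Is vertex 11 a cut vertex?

No

Deleting 11 leaves 2 components (was 2), so 11 is not a cut vertex.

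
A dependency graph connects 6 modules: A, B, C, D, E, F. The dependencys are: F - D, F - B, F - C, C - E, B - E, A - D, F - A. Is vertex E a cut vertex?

No

Deleting E leaves 1 component (was 1) (its neighbors B, C remain connected to each other), so E is not a cut vertex.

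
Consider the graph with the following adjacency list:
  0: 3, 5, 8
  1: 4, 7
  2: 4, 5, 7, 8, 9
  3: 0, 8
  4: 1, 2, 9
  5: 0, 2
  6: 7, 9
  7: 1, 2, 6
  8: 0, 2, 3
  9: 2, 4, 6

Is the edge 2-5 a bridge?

No

After removing 2-5, the path 2-8-0-5 still connects them, so the edge is not a bridge.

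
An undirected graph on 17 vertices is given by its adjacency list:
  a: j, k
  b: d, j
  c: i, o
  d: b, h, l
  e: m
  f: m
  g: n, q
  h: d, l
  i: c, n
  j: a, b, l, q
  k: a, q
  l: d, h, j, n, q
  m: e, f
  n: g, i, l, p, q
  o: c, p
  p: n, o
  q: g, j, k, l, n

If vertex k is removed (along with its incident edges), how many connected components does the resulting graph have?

With k gone, the remaining components are: {e, f, m}; {a, b, c, d, g, h, i, j, l, n, o, p, q}.
That is 2 components.

2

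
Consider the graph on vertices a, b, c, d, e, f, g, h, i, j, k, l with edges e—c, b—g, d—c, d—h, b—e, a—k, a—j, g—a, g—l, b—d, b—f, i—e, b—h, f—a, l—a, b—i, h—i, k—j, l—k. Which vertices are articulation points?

b

Removing b increases the component count from 1 to 2, so b is a cut vertex.
By contrast removing h leaves 1 component; it is not a cut vertex. No other vertex is a cut vertex either.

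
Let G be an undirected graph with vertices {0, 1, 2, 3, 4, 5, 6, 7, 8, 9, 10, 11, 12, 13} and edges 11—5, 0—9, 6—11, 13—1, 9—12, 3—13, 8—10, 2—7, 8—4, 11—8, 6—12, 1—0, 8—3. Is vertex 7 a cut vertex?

No

Deleting 7 leaves 2 components (was 2), so 7 is not a cut vertex.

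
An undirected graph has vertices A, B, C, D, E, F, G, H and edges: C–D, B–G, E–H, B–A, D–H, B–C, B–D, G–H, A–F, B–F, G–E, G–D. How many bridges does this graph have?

The edges on the cycle B-A-F-B are not bridges since each lies on that cycle.
Every edge lies on some cycle, so there are no bridges.

0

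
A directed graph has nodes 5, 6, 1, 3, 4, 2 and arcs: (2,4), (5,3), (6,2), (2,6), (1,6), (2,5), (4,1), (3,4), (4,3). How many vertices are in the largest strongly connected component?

6

{1, 2, 3, 4, 5, 6} are all mutually reachable — one SCC of size 6.
The largest has 6 vertices.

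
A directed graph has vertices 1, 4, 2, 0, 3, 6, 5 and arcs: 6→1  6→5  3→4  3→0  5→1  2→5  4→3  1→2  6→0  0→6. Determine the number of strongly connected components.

3

{1, 2, 5} are all mutually reachable — one SCC of size 3.
{0, 6} are all mutually reachable — one SCC of size 2.
{3, 4} are all mutually reachable — one SCC of size 2.
That gives 3 strongly connected components.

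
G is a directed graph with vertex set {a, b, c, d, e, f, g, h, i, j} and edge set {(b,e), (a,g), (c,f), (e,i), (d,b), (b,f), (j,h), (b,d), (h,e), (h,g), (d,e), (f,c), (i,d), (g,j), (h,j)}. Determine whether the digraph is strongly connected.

No

There is no directed path from g to a, so the graph is not strongly connected.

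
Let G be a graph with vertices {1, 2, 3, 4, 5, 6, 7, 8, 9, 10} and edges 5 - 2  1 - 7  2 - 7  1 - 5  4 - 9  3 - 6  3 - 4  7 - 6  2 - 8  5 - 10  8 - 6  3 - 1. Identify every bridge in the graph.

The edges on the cycle 3-1-5-2-8-6-3 are not bridges since each lies on that cycle.
But removing 3 - 4 disconnects 3 from 4; removing 4 - 9 disconnects 4 from 9; removing 10 - 5 disconnects 10 from 5 — these are bridges.

10-5, 3-4, 4-9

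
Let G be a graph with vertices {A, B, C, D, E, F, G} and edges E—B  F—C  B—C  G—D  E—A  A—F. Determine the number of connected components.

2

Starting from D we can reach D, G. That is one component of size 2.
Starting from A we can reach A, B, C, E, F. That is one component of size 5.
Total: 2 components.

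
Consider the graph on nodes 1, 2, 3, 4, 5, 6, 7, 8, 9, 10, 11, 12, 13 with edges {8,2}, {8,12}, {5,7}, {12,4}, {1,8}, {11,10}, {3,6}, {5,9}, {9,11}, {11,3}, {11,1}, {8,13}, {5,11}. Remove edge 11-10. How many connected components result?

2

Before removal there is 1 component.
11-10 is a bridge — removing it separates 11's side from 10's side.
After removal: 2 components.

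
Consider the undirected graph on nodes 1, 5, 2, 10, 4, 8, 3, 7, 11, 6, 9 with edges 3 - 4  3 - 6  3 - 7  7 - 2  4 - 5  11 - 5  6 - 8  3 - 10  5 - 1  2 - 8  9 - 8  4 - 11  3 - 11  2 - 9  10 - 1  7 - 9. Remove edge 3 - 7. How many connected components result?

3 and 7 are still connected via 3-6-8-2-7, so the component count stays at 1.

1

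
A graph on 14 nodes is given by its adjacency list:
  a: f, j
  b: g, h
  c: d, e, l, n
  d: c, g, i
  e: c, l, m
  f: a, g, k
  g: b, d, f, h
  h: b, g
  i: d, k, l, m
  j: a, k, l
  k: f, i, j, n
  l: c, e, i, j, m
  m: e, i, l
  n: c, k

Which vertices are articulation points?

Removing g increases the component count from 1 to 2, so g is a cut vertex.
By contrast removing e leaves 1 component; it is not a cut vertex. No other vertex is a cut vertex either.

g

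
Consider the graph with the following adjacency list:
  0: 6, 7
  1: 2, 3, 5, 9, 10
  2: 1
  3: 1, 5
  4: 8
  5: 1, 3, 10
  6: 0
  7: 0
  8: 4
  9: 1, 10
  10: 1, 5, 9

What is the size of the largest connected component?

6

Starting from 4 we can reach 4, 8. That is one component of size 2.
Starting from 0 we can reach 0, 6, 7. That is one component of size 3.
Starting from 1 we can reach 1, 2, 3, 5, 9, 10. That is one component of size 6.
The largest has 6 vertices.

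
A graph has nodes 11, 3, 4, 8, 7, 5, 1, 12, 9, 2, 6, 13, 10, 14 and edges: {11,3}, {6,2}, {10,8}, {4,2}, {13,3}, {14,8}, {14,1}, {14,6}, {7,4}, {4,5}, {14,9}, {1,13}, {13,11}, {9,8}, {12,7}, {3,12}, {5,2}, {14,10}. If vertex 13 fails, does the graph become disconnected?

No

Deleting 13 leaves 1 component (was 1) (its neighbors 1, 3, 11 remain connected to each other), so 13 is not a cut vertex.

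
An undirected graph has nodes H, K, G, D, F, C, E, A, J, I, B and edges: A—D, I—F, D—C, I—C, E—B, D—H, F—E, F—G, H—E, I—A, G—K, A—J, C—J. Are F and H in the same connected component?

Yes

From F we can reach A, B, C, D, E, F, G, H, I, J, K, which includes H.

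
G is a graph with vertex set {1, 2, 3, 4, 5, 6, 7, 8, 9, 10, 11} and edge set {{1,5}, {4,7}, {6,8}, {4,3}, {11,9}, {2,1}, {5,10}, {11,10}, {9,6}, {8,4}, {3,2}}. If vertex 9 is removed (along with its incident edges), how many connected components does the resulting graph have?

With 9 gone, the remaining components are: {1, 2, 3, 4, 5, 6, 7, 8, 10, 11}.
That is 1 component.

1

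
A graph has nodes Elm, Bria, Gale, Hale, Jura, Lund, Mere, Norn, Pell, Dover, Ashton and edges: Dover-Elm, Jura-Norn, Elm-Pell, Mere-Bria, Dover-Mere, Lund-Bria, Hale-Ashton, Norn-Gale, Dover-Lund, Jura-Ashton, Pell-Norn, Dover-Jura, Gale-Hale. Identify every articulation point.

Dover

Removing Dover increases the component count from 1 to 2, so Dover is a cut vertex.
By contrast removing Jura leaves 1 component; it is not a cut vertex. No other vertex is a cut vertex either.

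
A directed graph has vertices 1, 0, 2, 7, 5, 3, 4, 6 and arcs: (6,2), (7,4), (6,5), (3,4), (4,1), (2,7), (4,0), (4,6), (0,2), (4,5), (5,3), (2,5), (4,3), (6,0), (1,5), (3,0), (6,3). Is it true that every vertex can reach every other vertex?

Yes

From 0 we can reach every vertex (0, 1, 2, 3, 4, 5, 6, 7), and every vertex can reach 0 (0, 1, 2, 3, 4, 5, 6, 7). So the whole graph is one strongly connected component.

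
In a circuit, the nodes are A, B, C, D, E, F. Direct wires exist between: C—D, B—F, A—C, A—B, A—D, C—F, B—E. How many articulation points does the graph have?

1

Removing B increases the component count from 1 to 2, so B is a cut vertex.
By contrast removing E leaves 1 component; it is not a cut vertex. No other vertex is a cut vertex either.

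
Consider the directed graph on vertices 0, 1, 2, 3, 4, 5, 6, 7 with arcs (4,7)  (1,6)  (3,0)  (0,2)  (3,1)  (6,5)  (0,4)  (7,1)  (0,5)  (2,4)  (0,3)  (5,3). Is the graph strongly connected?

From 3 we can reach every vertex (0, 1, 2, 3, 4, 5, 6, 7), and every vertex can reach 3 (0, 1, 2, 3, 4, 5, 6, 7). So the whole graph is one strongly connected component.

Yes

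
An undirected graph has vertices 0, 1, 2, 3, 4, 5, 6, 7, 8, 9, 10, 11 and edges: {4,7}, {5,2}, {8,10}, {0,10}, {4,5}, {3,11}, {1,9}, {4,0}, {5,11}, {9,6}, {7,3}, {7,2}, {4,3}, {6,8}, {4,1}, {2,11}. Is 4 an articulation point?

Yes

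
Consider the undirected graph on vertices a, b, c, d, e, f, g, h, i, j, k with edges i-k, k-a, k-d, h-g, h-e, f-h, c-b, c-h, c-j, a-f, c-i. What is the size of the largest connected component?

11

Starting from a we can reach a, b, c, d, e, f, g, h, i, j, k. That is one component of size 11.
The largest has 11 vertices.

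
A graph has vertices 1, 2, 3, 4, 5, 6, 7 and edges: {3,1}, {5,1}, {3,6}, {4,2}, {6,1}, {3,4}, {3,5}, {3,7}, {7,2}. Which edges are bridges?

none

The edges on the cycle 3-4-2-7-3 are not bridges since each lies on that cycle.
Every edge lies on some cycle, so there are no bridges.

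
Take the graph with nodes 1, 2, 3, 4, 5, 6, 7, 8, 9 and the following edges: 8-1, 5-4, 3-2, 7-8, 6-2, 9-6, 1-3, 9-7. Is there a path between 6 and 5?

No

The component containing 6 is {1, 2, 3, 6, 7, 8, 9}, and 5 is not in it.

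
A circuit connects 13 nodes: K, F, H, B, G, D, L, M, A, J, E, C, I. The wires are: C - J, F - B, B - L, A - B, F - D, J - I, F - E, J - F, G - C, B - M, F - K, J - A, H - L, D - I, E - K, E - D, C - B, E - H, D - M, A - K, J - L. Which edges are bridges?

C-G

The edges on the cycle J-F-E-H-L-J are not bridges since each lies on that cycle.
But removing C - G disconnects C from G — this is a bridge.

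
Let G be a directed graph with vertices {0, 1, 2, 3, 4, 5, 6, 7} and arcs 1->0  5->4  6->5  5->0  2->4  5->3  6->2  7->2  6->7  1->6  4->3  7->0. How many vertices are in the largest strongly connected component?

{5} is an SCC by itself.
{1} is an SCC by itself.
{7} is an SCC by itself.
{4} is an SCC by itself.
{6} is an SCC by itself.
(and 3 more singleton SCCs)
The largest has 1 vertex.

1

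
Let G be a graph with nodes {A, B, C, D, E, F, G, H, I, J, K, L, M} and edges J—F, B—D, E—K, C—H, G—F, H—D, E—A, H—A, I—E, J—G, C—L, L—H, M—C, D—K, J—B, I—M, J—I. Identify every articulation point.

J

Removing J increases the component count from 1 to 2, so J is a cut vertex.
By contrast removing L leaves 1 component; it is not a cut vertex. No other vertex is a cut vertex either.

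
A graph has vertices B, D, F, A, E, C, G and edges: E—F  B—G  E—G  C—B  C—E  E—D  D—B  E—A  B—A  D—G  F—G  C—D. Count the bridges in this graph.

The edges on the cycle E-F-G-E are not bridges since each lies on that cycle.
Every edge lies on some cycle, so there are no bridges.

0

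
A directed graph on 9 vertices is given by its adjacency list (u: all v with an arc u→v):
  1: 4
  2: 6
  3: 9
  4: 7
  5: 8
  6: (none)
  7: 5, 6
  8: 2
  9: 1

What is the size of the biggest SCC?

1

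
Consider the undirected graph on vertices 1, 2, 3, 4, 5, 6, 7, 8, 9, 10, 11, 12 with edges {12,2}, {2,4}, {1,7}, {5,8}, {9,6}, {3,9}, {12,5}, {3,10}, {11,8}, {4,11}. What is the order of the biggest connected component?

6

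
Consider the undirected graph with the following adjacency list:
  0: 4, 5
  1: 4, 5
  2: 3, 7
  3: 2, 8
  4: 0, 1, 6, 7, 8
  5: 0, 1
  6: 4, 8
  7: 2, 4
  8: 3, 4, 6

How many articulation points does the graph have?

Removing 4 increases the component count from 1 to 2, so 4 is a cut vertex.
By contrast removing 8 leaves 1 component; it is not a cut vertex. No other vertex is a cut vertex either.

1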